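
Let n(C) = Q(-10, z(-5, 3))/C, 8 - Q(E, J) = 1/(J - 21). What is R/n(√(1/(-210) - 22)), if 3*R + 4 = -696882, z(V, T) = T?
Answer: -696886*I*√970410/5075 ≈ -1.3527e+5*I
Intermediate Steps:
R = -696886/3 (R = -4/3 + (⅓)*(-696882) = -4/3 - 232294 = -696886/3 ≈ -2.3230e+5)
Q(E, J) = 8 - 1/(-21 + J) (Q(E, J) = 8 - 1/(J - 21) = 8 - 1/(-21 + J))
n(C) = 145/(18*C) (n(C) = ((-169 + 8*3)/(-21 + 3))/C = ((-169 + 24)/(-18))/C = (-1/18*(-145))/C = 145/(18*C))
R/n(√(1/(-210) - 22)) = -696886*18*√(1/(-210) - 22)/145/3 = -696886*18*√(-1/210 - 22)/145/3 = -696886*3*I*√970410/5075/3 = -696886*I*√970410/5075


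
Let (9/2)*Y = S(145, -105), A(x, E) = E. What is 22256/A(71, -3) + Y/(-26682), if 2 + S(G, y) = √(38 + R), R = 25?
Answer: -890751886/120069 - √7/40023 ≈ -7418.7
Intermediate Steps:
S(G, y) = -2 + 3*√7 (S(G, y) = -2 + √(38 + 25) = -2 + √63 = -2 + 3*√7)
Y = -4/9 + 2*√7/3 (Y = 2*(-2 + 3*√7)/9 = -4/9 + 2*√7/3 ≈ 1.3194)
22256/A(71, -3) + Y/(-26682) = 22256/(-3) + (-4/9 + 2*√7/3)/(-26682) = 22256*(-⅓) + (-4/9 + 2*√7/3)*(-1/26682) = -22256/3 + (2/120069 - √7/40023) = -890751886/120069 - √7/40023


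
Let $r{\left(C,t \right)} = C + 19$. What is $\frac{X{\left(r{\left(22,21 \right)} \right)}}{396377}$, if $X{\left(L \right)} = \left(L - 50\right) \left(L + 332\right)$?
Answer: $- \frac{3357}{396377} \approx -0.0084692$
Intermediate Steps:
$r{\left(C,t \right)} = 19 + C$
$X{\left(L \right)} = \left(-50 + L\right) \left(332 + L\right)$
$\frac{X{\left(r{\left(22,21 \right)} \right)}}{396377} = \frac{-16600 + \left(19 + 22\right)^{2} + 282 \left(19 + 22\right)}{396377} = \left(-16600 + 41^{2} + 282 \cdot 41\right) \frac{1}{396377} = \left(-16600 + 1681 + 11562\right) \frac{1}{396377} = \left(-3357\right) \frac{1}{396377} = - \frac{3357}{396377}$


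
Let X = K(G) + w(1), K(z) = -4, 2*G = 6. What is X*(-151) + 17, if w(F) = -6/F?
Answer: 1527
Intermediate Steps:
G = 3 (G = (1/2)*6 = 3)
X = -10 (X = -4 - 6/1 = -4 - 6*1 = -4 - 6 = -10)
X*(-151) + 17 = -10*(-151) + 17 = 1510 + 17 = 1527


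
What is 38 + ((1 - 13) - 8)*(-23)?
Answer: 498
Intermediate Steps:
38 + ((1 - 13) - 8)*(-23) = 38 + (-12 - 8)*(-23) = 38 - 20*(-23) = 38 + 460 = 498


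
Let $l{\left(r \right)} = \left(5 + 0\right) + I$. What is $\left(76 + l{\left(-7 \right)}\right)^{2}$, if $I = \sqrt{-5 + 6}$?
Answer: $6724$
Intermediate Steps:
$I = 1$ ($I = \sqrt{1} = 1$)
$l{\left(r \right)} = 6$ ($l{\left(r \right)} = \left(5 + 0\right) + 1 = 5 + 1 = 6$)
$\left(76 + l{\left(-7 \right)}\right)^{2} = \left(76 + 6\right)^{2} = 82^{2} = 6724$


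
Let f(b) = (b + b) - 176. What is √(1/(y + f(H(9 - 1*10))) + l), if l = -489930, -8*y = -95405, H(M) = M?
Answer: I*√4327271626152882/93981 ≈ 699.95*I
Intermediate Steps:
y = 95405/8 (y = -⅛*(-95405) = 95405/8 ≈ 11926.)
f(b) = -176 + 2*b (f(b) = 2*b - 176 = -176 + 2*b)
√(1/(y + f(H(9 - 1*10))) + l) = √(1/(95405/8 + (-176 + 2*(9 - 1*10))) - 489930) = √(1/(95405/8 + (-176 + 2*(9 - 10))) - 489930) = √(1/(95405/8 + (-176 + 2*(-1))) - 489930) = √(1/(95405/8 + (-176 - 2)) - 489930) = √(1/(95405/8 - 178) - 489930) = √(1/(93981/8) - 489930) = √(8/93981 - 489930) = √(-46044111322/93981) = I*√4327271626152882/93981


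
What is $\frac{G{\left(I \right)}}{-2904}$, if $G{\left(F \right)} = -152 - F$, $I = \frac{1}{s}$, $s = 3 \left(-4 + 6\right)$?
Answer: $\frac{83}{1584} \approx 0.052399$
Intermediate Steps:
$s = 6$ ($s = 3 \cdot 2 = 6$)
$I = \frac{1}{6} \approx 0.16667$
$\frac{G{\left(I \right)}}{-2904} = \frac{-152 - \frac{1}{6}}{-2904} = \left(-152 - \frac{1}{6}\right) \left(- \frac{1}{2904}\right) = \left(- \frac{913}{6}\right) \left(- \frac{1}{2904}\right) = \frac{83}{1584}$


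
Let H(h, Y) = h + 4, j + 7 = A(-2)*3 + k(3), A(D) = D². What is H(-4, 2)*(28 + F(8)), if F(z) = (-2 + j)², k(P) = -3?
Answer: 0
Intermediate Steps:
j = 2 (j = -7 + ((-2)²*3 - 3) = -7 + (4*3 - 3) = -7 + (12 - 3) = -7 + 9 = 2)
H(h, Y) = 4 + h
F(z) = 0 (F(z) = (-2 + 2)² = 0² = 0)
H(-4, 2)*(28 + F(8)) = (4 - 4)*(28 + 0) = 0*28 = 0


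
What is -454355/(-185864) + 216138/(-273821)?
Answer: 84239667223/50893466344 ≈ 1.6552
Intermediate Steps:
-454355/(-185864) + 216138/(-273821) = -454355*(-1/185864) + 216138*(-1/273821) = 454355/185864 - 216138/273821 = 84239667223/50893466344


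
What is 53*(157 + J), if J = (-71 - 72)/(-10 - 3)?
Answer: 8904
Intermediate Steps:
J = 11 (J = -143/(-13) = -143*(-1/13) = 11)
53*(157 + J) = 53*(157 + 11) = 53*168 = 8904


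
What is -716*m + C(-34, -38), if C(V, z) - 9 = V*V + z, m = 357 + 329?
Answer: -490049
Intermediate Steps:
m = 686
C(V, z) = 9 + z + V² (C(V, z) = 9 + (V*V + z) = 9 + (V² + z) = 9 + (z + V²) = 9 + z + V²)
-716*m + C(-34, -38) = -716*686 + (9 - 38 + (-34)²) = -491176 + (9 - 38 + 1156) = -491176 + 1127 = -490049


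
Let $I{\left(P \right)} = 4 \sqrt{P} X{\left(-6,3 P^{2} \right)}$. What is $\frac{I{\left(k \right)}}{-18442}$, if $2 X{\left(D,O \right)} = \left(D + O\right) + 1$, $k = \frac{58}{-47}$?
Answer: $\frac{953 i \sqrt{2726}}{957351883} \approx 5.1974 \cdot 10^{-5} i$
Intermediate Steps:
$k = - \frac{58}{47}$ ($k = 58 \left(- \frac{1}{47}\right) = - \frac{58}{47} \approx -1.234$)
$X{\left(D,O \right)} = \frac{1}{2} + \frac{D}{2} + \frac{O}{2}$ ($X{\left(D,O \right)} = \frac{\left(D + O\right) + 1}{2} = \frac{1 + D + O}{2} = \frac{1}{2} + \frac{D}{2} + \frac{O}{2}$)
$I{\left(P \right)} = 4 \sqrt{P} \left(- \frac{5}{2} + \frac{3 P^{2}}{2}\right)$ ($I{\left(P \right)} = 4 \sqrt{P} \left(\frac{1}{2} + \frac{1}{2} \left(-6\right) + \frac{3 P^{2}}{2}\right) = 4 \sqrt{P} \left(\frac{1}{2} - 3 + \frac{3 P^{2}}{2}\right) = 4 \sqrt{P} \left(- \frac{5}{2} + \frac{3 P^{2}}{2}\right)$)
$\frac{I{\left(k \right)}}{-18442} = \frac{\sqrt{- \frac{58}{47}} \left(-10 + 6 \left(- \frac{58}{47}\right)^{2}\right)}{-18442} = \frac{i \sqrt{2726}}{47} \left(-10 + 6 \cdot \frac{3364}{2209}\right) \left(- \frac{1}{18442}\right) = \frac{i \sqrt{2726}}{47} \left(-10 + \frac{20184}{2209}\right) \left(- \frac{1}{18442}\right) = \frac{i \sqrt{2726}}{47} \left(- \frac{1906}{2209}\right) \left(- \frac{1}{18442}\right) = - \frac{1906 i \sqrt{2726}}{103823} \left(- \frac{1}{18442}\right) = \frac{953 i \sqrt{2726}}{957351883}$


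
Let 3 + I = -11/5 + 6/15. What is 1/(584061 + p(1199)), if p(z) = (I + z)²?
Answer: 25/50254366 ≈ 4.9747e-7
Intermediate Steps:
I = -24/5 (I = -3 + (-11/5 + 6/15) = -3 + (-11*⅕ + 6*(1/15)) = -3 + (-11/5 + ⅖) = -3 - 9/5 = -24/5 ≈ -4.8000)
p(z) = (-24/5 + z)²
1/(584061 + p(1199)) = 1/(584061 + (-24 + 5*1199)²/25) = 1/(584061 + (-24 + 5995)²/25) = 1/(584061 + (1/25)*5971²) = 1/(584061 + (1/25)*35652841) = 1/(584061 + 35652841/25) = 1/(50254366/25) = 25/50254366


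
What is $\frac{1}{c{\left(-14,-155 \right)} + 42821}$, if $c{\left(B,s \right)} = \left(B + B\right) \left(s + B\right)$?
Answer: $\frac{1}{47553} \approx 2.1029 \cdot 10^{-5}$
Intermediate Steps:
$c{\left(B,s \right)} = 2 B \left(B + s\right)$
$\frac{1}{c{\left(-14,-155 \right)} + 42821} = \frac{1}{2 \left(-14\right) \left(-14 - 155\right) + 42821} = \frac{1}{2 \left(-14\right) \left(-169\right) + 42821} = \frac{1}{4732 + 42821} = \frac{1}{47553}$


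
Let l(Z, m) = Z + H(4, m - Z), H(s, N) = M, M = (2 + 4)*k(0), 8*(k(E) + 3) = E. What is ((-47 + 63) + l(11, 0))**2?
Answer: 81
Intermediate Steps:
k(E) = -3 + E/8
M = -18 (M = (2 + 4)*(-3 + (1/8)*0) = 6*(-3 + 0) = 6*(-3) = -18)
H(s, N) = -18
l(Z, m) = -18 + Z (l(Z, m) = Z - 18 = -18 + Z)
((-47 + 63) + l(11, 0))**2 = ((-47 + 63) + (-18 + 11))**2 = (16 - 7)**2 = 9**2 = 81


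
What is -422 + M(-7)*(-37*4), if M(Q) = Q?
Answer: 614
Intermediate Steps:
-422 + M(-7)*(-37*4) = -422 - (-259)*4 = -422 - 7*(-148) = -422 + 1036 = 614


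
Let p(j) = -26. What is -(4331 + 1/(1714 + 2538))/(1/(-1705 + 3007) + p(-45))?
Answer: 11988433863/71967226 ≈ 166.58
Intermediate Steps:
-(4331 + 1/(1714 + 2538))/(1/(-1705 + 3007) + p(-45)) = -(4331 + 1/(1714 + 2538))/(1/(-1705 + 3007) - 26) = -(4331 + 1/4252)/(1/1302 - 26) = -18415413/(4252*(-33851/1302)) = -18415413*(-1302)/(4252*33851) = -1*(-11988433863/71967226) = 11988433863/71967226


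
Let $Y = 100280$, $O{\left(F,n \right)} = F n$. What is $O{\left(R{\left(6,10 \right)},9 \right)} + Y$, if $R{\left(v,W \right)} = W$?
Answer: $100370$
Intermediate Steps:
$O{\left(R{\left(6,10 \right)},9 \right)} + Y = 10 \cdot 9 + 100280 = 90 + 100280 = 100370$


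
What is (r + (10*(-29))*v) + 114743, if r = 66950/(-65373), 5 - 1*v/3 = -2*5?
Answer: 6647909539/65373 ≈ 1.0169e+5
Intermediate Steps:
v = 45 (v = 15 - (-6)*5 = 15 - 3*(-10) = 15 + 30 = 45)
r = -66950/65373 (r = 66950*(-1/65373) = -66950/65373 ≈ -1.0241)
(r + (10*(-29))*v) + 114743 = (-66950/65373 + (10*(-29))*45) + 114743 = (-66950/65373 - 290*45) + 114743 = (-66950/65373 - 13050) + 114743 = -853184600/65373 + 114743 = 6647909539/65373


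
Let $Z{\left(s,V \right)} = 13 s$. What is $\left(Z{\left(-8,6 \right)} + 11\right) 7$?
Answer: $-651$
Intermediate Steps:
$\left(Z{\left(-8,6 \right)} + 11\right) 7 = \left(13 \left(-8\right) + 11\right) 7 = \left(-104 + 11\right) 7 = \left(-93\right) 7 = -651$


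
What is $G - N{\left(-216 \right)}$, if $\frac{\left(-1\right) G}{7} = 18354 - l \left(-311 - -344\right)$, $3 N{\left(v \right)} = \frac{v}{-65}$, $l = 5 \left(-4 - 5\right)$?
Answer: $- \frac{9026817}{65} \approx -1.3887 \cdot 10^{5}$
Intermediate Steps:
$l = -45$ ($l = 5 \left(-9\right) = -45$)
$N{\left(v \right)} = - \frac{v}{195}$ ($N{\left(v \right)} = \frac{v \frac{1}{-65}}{3} = \frac{v \left(- \frac{1}{65}\right)}{3} = \frac{\left(- \frac{1}{65}\right) v}{3} = - \frac{v}{195}$)
$G = -138873$ ($G = - 7 \left(18354 - - 45 \left(-311 - -344\right)\right) = - 7 \left(18354 - - 45 \left(-311 + 344\right)\right) = - 7 \left(18354 - \left(-45\right) 33\right) = - 7 \left(18354 - -1485\right) = - 7 \left(18354 + 1485\right) = \left(-7\right) 19839 = -138873$)
$G - N{\left(-216 \right)} = -138873 - \left(- \frac{1}{195}\right) \left(-216\right) = -138873 - \frac{72}{65} = - \frac{9026817}{65}$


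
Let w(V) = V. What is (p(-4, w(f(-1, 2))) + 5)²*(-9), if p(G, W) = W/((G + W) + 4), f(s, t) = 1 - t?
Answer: -324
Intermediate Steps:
p(G, W) = W/(4 + G + W)
(p(-4, w(f(-1, 2))) + 5)²*(-9) = ((1 - 1*2)/(4 - 4 + (1 - 1*2)) + 5)²*(-9) = ((1 - 2)/(4 - 4 + (1 - 2)) + 5)²*(-9) = (-1/(4 - 4 - 1) + 5)²*(-9) = (-1/(-1) + 5)²*(-9) = (-1*(-1) + 5)²*(-9) = (1 + 5)²*(-9) = 6²*(-9) = 36*(-9) = -324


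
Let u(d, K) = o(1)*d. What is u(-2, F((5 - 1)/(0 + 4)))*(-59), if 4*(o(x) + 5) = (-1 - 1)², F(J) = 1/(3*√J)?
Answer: -472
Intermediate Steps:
F(J) = 1/(3*√J)
o(x) = -4 (o(x) = -5 + (-1 - 1)²/4 = -5 + (¼)*(-2)² = -5 + (¼)*4 = -5 + 1 = -4)
u(d, K) = -4*d
u(-2, F((5 - 1)/(0 + 4)))*(-59) = -4*(-2)*(-59) = 8*(-59) = -472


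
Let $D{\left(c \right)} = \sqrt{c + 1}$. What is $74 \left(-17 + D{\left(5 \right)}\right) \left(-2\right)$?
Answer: $2516 - 148 \sqrt{6} \approx 2153.5$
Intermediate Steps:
$D{\left(c \right)} = \sqrt{1 + c}$
$74 \left(-17 + D{\left(5 \right)}\right) \left(-2\right) = 74 \left(-17 + \sqrt{1 + 5}\right) \left(-2\right) = 74 \left(-17 + \sqrt{6}\right) \left(-2\right) = 74 \left(34 - 2 \sqrt{6}\right) = 2516 - 148 \sqrt{6}$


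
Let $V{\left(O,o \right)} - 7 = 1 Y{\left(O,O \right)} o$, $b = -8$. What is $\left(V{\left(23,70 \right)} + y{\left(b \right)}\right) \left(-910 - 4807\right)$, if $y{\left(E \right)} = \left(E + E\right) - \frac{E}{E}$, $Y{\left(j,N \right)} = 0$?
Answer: $57170$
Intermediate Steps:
$y{\left(E \right)} = -1 + 2 E$ ($y{\left(E \right)} = 2 E - 1 = -1 + 2 E$)
$V{\left(O,o \right)} = 7$ ($V{\left(O,o \right)} = 7 + 1 \cdot 0 o = 7 + 0 o = 7 + 0 = 7$)
$\left(V{\left(23,70 \right)} + y{\left(b \right)}\right) \left(-910 - 4807\right) = \left(7 + \left(-1 + 2 \left(-8\right)\right)\right) \left(-910 - 4807\right) = \left(7 - 17\right) \left(-5717\right) = \left(-10\right) \left(-5717\right) = 57170$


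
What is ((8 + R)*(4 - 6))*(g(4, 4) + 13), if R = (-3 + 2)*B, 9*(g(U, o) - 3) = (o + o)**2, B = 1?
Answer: -2912/9 ≈ -323.56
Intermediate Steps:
g(U, o) = 3 + 4*o**2/9 (g(U, o) = 3 + (o + o)**2/9 = 3 + (2*o)**2/9 = 3 + (4*o**2)/9 = 3 + 4*o**2/9)
R = -1 (R = (-3 + 2)*1 = -1*1 = -1)
((8 + R)*(4 - 6))*(g(4, 4) + 13) = ((8 - 1)*(4 - 6))*((3 + (4/9)*4**2) + 13) = (7*(-2))*((3 + (4/9)*16) + 13) = -14*((3 + 64/9) + 13) = -14*(91/9 + 13) = -14*208/9 = -2912/9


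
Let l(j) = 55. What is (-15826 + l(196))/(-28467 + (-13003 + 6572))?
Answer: 15771/34898 ≈ 0.45192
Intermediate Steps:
(-15826 + l(196))/(-28467 + (-13003 + 6572)) = (-15826 + 55)/(-28467 + (-13003 + 6572)) = -15771/(-28467 - 6431) = -15771/(-34898) = -15771*(-1/34898) = 15771/34898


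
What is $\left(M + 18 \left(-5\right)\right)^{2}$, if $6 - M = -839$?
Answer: $570025$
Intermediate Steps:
$M = 845$ ($M = 6 - -839 = 6 + 839 = 845$)
$\left(M + 18 \left(-5\right)\right)^{2} = \left(845 + 18 \left(-5\right)\right)^{2} = \left(845 - 90\right)^{2} = 755^{2} = 570025$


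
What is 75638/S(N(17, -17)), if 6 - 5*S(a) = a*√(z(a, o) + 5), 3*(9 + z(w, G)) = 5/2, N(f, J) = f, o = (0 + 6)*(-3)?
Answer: 13614840/5707 + 6429230*I*√114/5707 ≈ 2385.6 + 12028.0*I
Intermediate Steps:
o = -18 (o = 6*(-3) = -18)
z(w, G) = -49/6 (z(w, G) = -9 + (5/2)/3 = -9 + (5*(½))/3 = -9 + (⅓)*(5/2) = -9 + ⅚ = -49/6)
S(a) = 6/5 - I*a*√114/30 (S(a) = 6/5 - a*√(-49/6 + 5)/5 = 6/5 - a*√(-19/6)/5 = 6/5 - a*I*√114/6/5 = 6/5 - I*a*√114/30)
75638/S(N(17, -17)) = 75638/(6/5 - 1/30*I*17*√114) = 75638/(6/5 - 17*I*√114/30)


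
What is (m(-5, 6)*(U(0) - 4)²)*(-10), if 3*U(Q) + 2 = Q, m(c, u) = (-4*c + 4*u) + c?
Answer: -25480/3 ≈ -8493.3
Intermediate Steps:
m(c, u) = -3*c + 4*u
U(Q) = -⅔ + Q/3
(m(-5, 6)*(U(0) - 4)²)*(-10) = ((-3*(-5) + 4*6)*((-⅔ + (⅓)*0) - 4)²)*(-10) = ((15 + 24)*((-⅔ + 0) - 4)²)*(-10) = (39*(-⅔ - 4)²)*(-10) = (39*(-14/3)²)*(-10) = (39*(196/9))*(-10) = (2548/3)*(-10) = -25480/3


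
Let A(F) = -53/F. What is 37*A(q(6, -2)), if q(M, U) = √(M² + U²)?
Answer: -1961*√10/20 ≈ -310.06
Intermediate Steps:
37*A(q(6, -2)) = 37*(-53/√(6² + (-2)²)) = 37*(-53/√(36 + 4)) = 37*(-53*√10/20) = -1961*√10/20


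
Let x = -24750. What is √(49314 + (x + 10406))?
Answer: √34970 ≈ 187.00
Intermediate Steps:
√(49314 + (x + 10406)) = √(49314 + (-24750 + 10406)) = √(49314 - 14344) = √34970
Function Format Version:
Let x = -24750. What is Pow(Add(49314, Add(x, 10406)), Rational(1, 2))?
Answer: Pow(34970, Rational(1, 2)) ≈ 187.00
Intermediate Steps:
Pow(Add(49314, Add(x, 10406)), Rational(1, 2)) = Pow(Add(49314, Add(-24750, 10406)), Rational(1, 2)) = Pow(Add(49314, -14344), Rational(1, 2)) = Pow(34970, Rational(1, 2))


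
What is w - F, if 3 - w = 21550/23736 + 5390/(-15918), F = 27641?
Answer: -41439170267/1499324 ≈ -27639.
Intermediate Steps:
w = 3644417/1499324 (w = 3 - (21550/23736 + 5390/(-15918)) = 3 - (21550*(1/23736) + 5390*(-1/15918)) = 3 - (10775/11868 - 385/1137) = 3 - 1*853555/1499324 = 3 - 853555/1499324 = 3644417/1499324 ≈ 2.4307)
w - F = 3644417/1499324 - 1*27641 = 3644417/1499324 - 27641 = -41439170267/1499324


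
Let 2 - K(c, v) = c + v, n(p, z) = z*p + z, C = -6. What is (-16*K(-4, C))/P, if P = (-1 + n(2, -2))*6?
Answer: 32/7 ≈ 4.5714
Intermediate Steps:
n(p, z) = z + p*z (n(p, z) = p*z + z = z + p*z)
P = -42 (P = (-1 - 2*(1 + 2))*6 = (-1 - 2*3)*6 = (-1 - 6)*6 = -7*6 = -42)
K(c, v) = 2 - c - v (K(c, v) = 2 - (c + v) = 2 + (-c - v) = 2 - c - v)
(-16*K(-4, C))/P = (-16*(2 - 1*(-4) - 1*(-6)))/(-42) = -(-8)*(2 + 4 + 6)/21 = -(-8)*12/21 = -1/42*(-192) = 32/7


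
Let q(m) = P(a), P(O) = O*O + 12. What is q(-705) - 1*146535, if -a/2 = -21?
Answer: -144759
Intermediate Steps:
a = 42 (a = -2*(-21) = 42)
P(O) = 12 + O² (P(O) = O² + 12 = 12 + O²)
q(m) = 1776 (q(m) = 12 + 42² = 12 + 1764 = 1776)
q(-705) - 1*146535 = 1776 - 1*146535 = 1776 - 146535 = -144759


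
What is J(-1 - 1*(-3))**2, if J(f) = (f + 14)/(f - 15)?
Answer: 256/169 ≈ 1.5148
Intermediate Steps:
J(f) = (14 + f)/(-15 + f)
J(-1 - 1*(-3))**2 = ((14 + (-1 - 1*(-3)))/(-15 + (-1 - 1*(-3))))**2 = ((14 + (-1 + 3))/(-15 + (-1 + 3)))**2 = ((14 + 2)/(-15 + 2))**2 = (16/(-13))**2 = (-1/13*16)**2 = (-16/13)**2 = 256/169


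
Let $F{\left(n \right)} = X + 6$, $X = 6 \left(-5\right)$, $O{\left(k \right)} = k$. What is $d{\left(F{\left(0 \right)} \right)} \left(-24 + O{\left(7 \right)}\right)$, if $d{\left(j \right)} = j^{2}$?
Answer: $-9792$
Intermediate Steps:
$X = -30$
$F{\left(n \right)} = -24$ ($F{\left(n \right)} = -30 + 6 = -24$)
$d{\left(F{\left(0 \right)} \right)} \left(-24 + O{\left(7 \right)}\right) = \left(-24\right)^{2} \left(-24 + 7\right) = 576 \left(-17\right) = -9792$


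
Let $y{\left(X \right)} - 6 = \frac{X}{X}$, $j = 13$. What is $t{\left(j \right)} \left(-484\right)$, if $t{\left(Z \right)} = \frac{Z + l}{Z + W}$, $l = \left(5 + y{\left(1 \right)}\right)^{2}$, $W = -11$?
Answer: $-37994$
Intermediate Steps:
$y{\left(X \right)} = 7$ ($y{\left(X \right)} = 6 + \frac{X}{X} = 6 + 1 = 7$)
$l = 144$ ($l = \left(5 + 7\right)^{2} = 12^{2} = 144$)
$t{\left(Z \right)} = \frac{144 + Z}{-11 + Z}$ ($t{\left(Z \right)} = \frac{Z + 144}{Z - 11} = \frac{144 + Z}{-11 + Z}$)
$t{\left(j \right)} \left(-484\right) = \frac{144 + 13}{-11 + 13} \left(-484\right) = \frac{1}{2} \cdot 157 \left(-484\right) = \frac{157}{2} \left(-484\right) = -37994$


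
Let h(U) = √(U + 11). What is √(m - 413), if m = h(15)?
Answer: √(-413 + √26) ≈ 20.197*I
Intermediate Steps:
h(U) = √(11 + U)
m = √26 (m = √(11 + 15) = √26 ≈ 5.0990)
√(m - 413) = √(√26 - 413) = √(-413 + √26)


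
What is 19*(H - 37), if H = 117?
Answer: 1520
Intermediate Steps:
19*(H - 37) = 19*(117 - 37) = 19*80 = 1520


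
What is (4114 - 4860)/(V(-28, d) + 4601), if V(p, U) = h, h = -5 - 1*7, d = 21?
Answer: -746/4589 ≈ -0.16256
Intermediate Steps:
h = -12 (h = -5 - 7 = -12)
V(p, U) = -12
(4114 - 4860)/(V(-28, d) + 4601) = (4114 - 4860)/(-12 + 4601) = -746/4589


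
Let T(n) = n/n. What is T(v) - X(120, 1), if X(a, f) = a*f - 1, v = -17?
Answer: -118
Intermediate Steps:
X(a, f) = -1 + a*f
T(n) = 1
T(v) - X(120, 1) = 1 - (-1 + 120*1) = 1 - (-1 + 120) = 1 - 1*119 = 1 - 119 = -118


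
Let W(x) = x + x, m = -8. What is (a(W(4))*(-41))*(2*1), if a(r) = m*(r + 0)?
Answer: 5248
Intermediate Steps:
W(x) = 2*x
a(r) = -8*r (a(r) = -8*(r + 0) = -8*r)
(a(W(4))*(-41))*(2*1) = (-16*4*(-41))*(2*1) = (-8*8*(-41))*2 = -64*(-41)*2 = 2624*2 = 5248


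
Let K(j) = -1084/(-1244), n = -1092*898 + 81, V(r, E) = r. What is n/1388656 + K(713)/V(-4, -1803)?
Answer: -399027829/431872016 ≈ -0.92395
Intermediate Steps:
n = -980535 (n = -980616 + 81 = -980535)
K(j) = 271/311 (K(j) = -1084*(-1/1244) = 271/311)
n/1388656 + K(713)/V(-4, -1803) = -980535/1388656 + (271/311)/(-4) = -980535*1/1388656 + (271/311)*(-1/4) = -980535/1388656 - 271/1244 = -399027829/431872016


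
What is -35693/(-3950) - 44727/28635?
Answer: 56359827/7540550 ≈ 7.4742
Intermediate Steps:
-35693/(-3950) - 44727/28635 = -35693*(-1/3950) - 44727*1/28635 = 35693/3950 - 14909/9545 = 56359827/7540550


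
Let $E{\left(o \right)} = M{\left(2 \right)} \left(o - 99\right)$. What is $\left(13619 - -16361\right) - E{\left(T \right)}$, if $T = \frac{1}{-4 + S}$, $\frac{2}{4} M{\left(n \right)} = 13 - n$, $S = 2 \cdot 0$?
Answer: $\frac{64327}{2} \approx 32164.0$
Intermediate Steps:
$S = 0$
$M{\left(n \right)} = 26 - 2 n$ ($M{\left(n \right)} = 2 \left(13 - n\right) = 26 - 2 n$)
$T = - \frac{1}{4}$ ($T = \frac{1}{-4 + 0} = \frac{1}{-4} = - \frac{1}{4} \approx -0.25$)
$E{\left(o \right)} = -2178 + 22 o$ ($E{\left(o \right)} = \left(26 - 4\right) \left(o - 99\right) = \left(26 - 4\right) \left(-99 + o\right) = 22 \left(-99 + o\right) = -2178 + 22 o$)
$\left(13619 - -16361\right) - E{\left(T \right)} = \left(13619 - -16361\right) - \left(-2178 + 22 \left(- \frac{1}{4}\right)\right) = \left(13619 + 16361\right) - \left(-2178 - \frac{11}{2}\right) = 29980 - - \frac{4367}{2} = 29980 + \frac{4367}{2} = \frac{64327}{2}$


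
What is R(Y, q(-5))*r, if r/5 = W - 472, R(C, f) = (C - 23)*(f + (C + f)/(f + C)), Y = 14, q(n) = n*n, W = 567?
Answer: -111150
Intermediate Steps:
q(n) = n²
R(C, f) = (1 + f)*(-23 + C) (R(C, f) = (-23 + C)*(f + (C + f)/(C + f)) = (-23 + C)*(f + 1) = (-23 + C)*(1 + f) = (1 + f)*(-23 + C))
r = 475 (r = 5*(567 - 472) = 5*95 = 475)
R(Y, q(-5))*r = (-23 + 14 - 23*(-5)² + 14*(-5)²)*475 = (-23 + 14 - 23*25 + 14*25)*475 = (-23 + 14 - 575 + 350)*475 = -234*475 = -111150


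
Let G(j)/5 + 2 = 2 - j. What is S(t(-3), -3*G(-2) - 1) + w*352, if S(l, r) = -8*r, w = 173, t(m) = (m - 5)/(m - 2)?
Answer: 61144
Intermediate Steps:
t(m) = (-5 + m)/(-2 + m)
G(j) = -5*j (G(j) = -10 + 5*(2 - j) = -10 + (10 - 5*j) = -5*j)
S(t(-3), -3*G(-2) - 1) + w*352 = -8*(-(-15)*(-2) - 1) + 173*352 = -8*(-3*10 - 1) + 60896 = -8*(-30 - 1) + 60896 = -8*(-31) + 60896 = 248 + 60896 = 61144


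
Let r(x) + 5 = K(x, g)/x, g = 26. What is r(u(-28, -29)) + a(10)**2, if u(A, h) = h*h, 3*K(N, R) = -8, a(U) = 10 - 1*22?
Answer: 350689/2523 ≈ 139.00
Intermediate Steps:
a(U) = -12 (a(U) = 10 - 22 = -12)
K(N, R) = -8/3 (K(N, R) = (1/3)*(-8) = -8/3)
u(A, h) = h**2
r(x) = -5 - 8/(3*x)
r(u(-28, -29)) + a(10)**2 = (-5 - 8/(3*((-29)**2))) + (-12)**2 = (-5 - 8/3/841) + 144 = (-5 - 8/3*1/841) + 144 = (-5 - 8/2523) + 144 = -12623/2523 + 144 = 350689/2523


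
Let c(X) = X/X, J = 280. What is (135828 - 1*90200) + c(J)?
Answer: 45629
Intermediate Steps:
c(X) = 1
(135828 - 1*90200) + c(J) = (135828 - 1*90200) + 1 = (135828 - 90200) + 1 = 45628 + 1 = 45629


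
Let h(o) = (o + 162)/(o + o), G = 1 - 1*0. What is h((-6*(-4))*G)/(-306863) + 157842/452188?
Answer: 96868234835/277519532488 ≈ 0.34905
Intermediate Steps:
G = 1 (G = 1 + 0 = 1)
h(o) = (162 + o)/(2*o) (h(o) = (162 + o)/((2*o)) = (162 + o)*(1/(2*o)) = (162 + o)/(2*o))
h((-6*(-4))*G)/(-306863) + 157842/452188 = ((162 - 6*(-4)*1)/(2*((-6*(-4)*1))))/(-306863) + 157842/452188 = ((162 + 24*1)/(2*((24*1))))*(-1/306863) + 157842*(1/452188) = ((½)*(162 + 24)/24)*(-1/306863) + 78921/226094 = ((½)*(1/24)*186)*(-1/306863) + 78921/226094 = (31/8)*(-1/306863) + 78921/226094 = -31/2454904 + 78921/226094 = 96868234835/277519532488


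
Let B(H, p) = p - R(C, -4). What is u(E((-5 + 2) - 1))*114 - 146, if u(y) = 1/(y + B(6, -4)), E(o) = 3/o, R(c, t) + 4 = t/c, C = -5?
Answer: -6806/31 ≈ -219.55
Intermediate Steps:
R(c, t) = -4 + t/c
B(H, p) = 16/5 + p (B(H, p) = p - (-4 - 4/(-5)) = p - (-4 - 4*(-⅕)) = p - (-4 + ⅘) = p - 1*(-16/5) = p + 16/5 = 16/5 + p)
u(y) = 1/(-⅘ + y) (u(y) = 1/(y + (16/5 - 4)) = 1/(y - ⅘) = 1/(-⅘ + y))
u(E((-5 + 2) - 1))*114 - 146 = (5/(-4 + 5*(3/((-5 + 2) - 1))))*114 - 146 = (5/(-4 + 5*(3/(-3 - 1))))*114 - 146 = (5/(-4 + 5*(3/(-4))))*114 - 146 = (5/(-4 + 5*(3*(-¼))))*114 - 146 = (5/(-4 + 5*(-¾)))*114 - 146 = (5/(-4 - 15/4))*114 - 146 = (5/(-31/4))*114 - 146 = (5*(-4/31))*114 - 146 = -20/31*114 - 146 = -2280/31 - 146 = -6806/31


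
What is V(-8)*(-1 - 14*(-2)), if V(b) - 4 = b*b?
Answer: 1836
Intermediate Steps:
V(b) = 4 + b² (V(b) = 4 + b*b = 4 + b²)
V(-8)*(-1 - 14*(-2)) = (4 + (-8)²)*(-1 - 14*(-2)) = (4 + 64)*(-1 + 28) = 68*27 = 1836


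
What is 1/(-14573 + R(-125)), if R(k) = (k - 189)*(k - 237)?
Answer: 1/99095 ≈ 1.0091e-5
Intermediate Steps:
R(k) = (-237 + k)*(-189 + k) (R(k) = (-189 + k)*(-237 + k) = (-237 + k)*(-189 + k))
1/(-14573 + R(-125)) = 1/(-14573 + (44793 + (-125)² - 426*(-125))) = 1/(-14573 + (44793 + 15625 + 53250)) = 1/(-14573 + 113668) = 1/99095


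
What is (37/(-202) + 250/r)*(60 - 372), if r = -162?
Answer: 1468844/2727 ≈ 538.63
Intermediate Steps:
(37/(-202) + 250/r)*(60 - 372) = (37/(-202) + 250/(-162))*(60 - 372) = (37*(-1/202) + 250*(-1/162))*(-312) = (-37/202 - 125/81)*(-312) = -28247/16362*(-312) = 1468844/2727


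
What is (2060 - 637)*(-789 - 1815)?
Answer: -3705492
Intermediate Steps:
(2060 - 637)*(-789 - 1815) = 1423*(-2604) = -3705492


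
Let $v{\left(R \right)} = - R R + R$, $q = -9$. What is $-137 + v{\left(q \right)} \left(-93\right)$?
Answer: $8233$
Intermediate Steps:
$v{\left(R \right)} = R - R^{2}$ ($v{\left(R \right)} = - R^{2} + R = R - R^{2}$)
$-137 + v{\left(q \right)} \left(-93\right) = -137 + - 9 \left(1 - -9\right) \left(-93\right) = -137 + - 9 \left(1 + 9\right) \left(-93\right) = -137 + \left(-9\right) 10 \left(-93\right) = -137 - -8370 = -137 + 8370 = 8233$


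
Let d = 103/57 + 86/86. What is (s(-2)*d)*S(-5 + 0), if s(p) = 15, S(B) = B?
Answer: -4000/19 ≈ -210.53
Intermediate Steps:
d = 160/57 (d = 103*(1/57) + 86*(1/86) = 103/57 + 1 = 160/57 ≈ 2.8070)
(s(-2)*d)*S(-5 + 0) = (15*(160/57))*(-5 + 0) = (800/19)*(-5) = -4000/19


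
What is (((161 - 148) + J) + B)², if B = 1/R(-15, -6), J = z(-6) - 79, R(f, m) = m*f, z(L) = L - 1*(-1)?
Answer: 40819321/8100 ≈ 5039.4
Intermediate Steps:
z(L) = 1 + L (z(L) = L + 1 = 1 + L)
R(f, m) = f*m
J = -84 (J = (1 - 6) - 79 = -5 - 79 = -84)
B = 1/90 (B = 1/(-15*(-6)) = 1/90 ≈ 0.011111)
(((161 - 148) + J) + B)² = (((161 - 148) - 84) + 1/90)² = ((13 - 84) + 1/90)² = (-71 + 1/90)² = (-6389/90)² = 40819321/8100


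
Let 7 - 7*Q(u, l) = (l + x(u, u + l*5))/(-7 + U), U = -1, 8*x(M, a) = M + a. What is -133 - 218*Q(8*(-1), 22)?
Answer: -54027/112 ≈ -482.38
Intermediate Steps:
x(M, a) = M/8 + a/8 (x(M, a) = (M + a)/8 = M/8 + a/8)
Q(u, l) = 1 + u/224 + 13*l/448 (Q(u, l) = 1 - (l + (u/8 + (u + l*5)/8))/(7*(-7 - 1)) = 1 - (l + (u/8 + (u + 5*l)/8))/(7*(-8)) = 1 - (l + (u/8 + (u/8 + 5*l/8)))*(-1)/(7*8) = 1 - (l + (u/4 + 5*l/8))*(-1)/(7*8) = 1 - (u/4 + 13*l/8)*(-1)/(7*8) = 1 - (-13*l/64 - u/32)/7 = 1 + (u/224 + 13*l/448) = 1 + u/224 + 13*l/448)
-133 - 218*Q(8*(-1), 22) = -133 - 218*(1 + (8*(-1))/224 + (13/448)*22) = -133 - 218*(1 + (1/224)*(-8) + 143/224) = -133 - 218*(1 - 1/28 + 143/224) = -133 - 218*359/224 = -133 - 39131/112 = -54027/112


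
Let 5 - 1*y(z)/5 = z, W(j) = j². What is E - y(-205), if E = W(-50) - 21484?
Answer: -20034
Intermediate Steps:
y(z) = 25 - 5*z
E = -18984 (E = (-50)² - 21484 = 2500 - 21484 = -18984)
E - y(-205) = -18984 - (25 - 5*(-205)) = -18984 - (25 + 1025) = -18984 - 1*1050 = -18984 - 1050 = -20034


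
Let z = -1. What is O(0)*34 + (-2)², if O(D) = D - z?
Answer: 38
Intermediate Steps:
O(D) = 1 + D (O(D) = D - 1*(-1) = D + 1 = 1 + D)
O(0)*34 + (-2)² = (1 + 0)*34 + (-2)² = 1*34 + 4 = 34 + 4 = 38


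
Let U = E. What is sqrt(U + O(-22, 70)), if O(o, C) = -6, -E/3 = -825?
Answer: sqrt(2469) ≈ 49.689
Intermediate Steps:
E = 2475 (E = -3*(-825) = 2475)
U = 2475
sqrt(U + O(-22, 70)) = sqrt(2475 - 6) = sqrt(2469)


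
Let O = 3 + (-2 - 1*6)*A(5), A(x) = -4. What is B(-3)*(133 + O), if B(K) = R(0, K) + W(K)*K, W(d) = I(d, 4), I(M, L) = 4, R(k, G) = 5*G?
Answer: -4536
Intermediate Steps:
W(d) = 4
O = 35 (O = 3 + (-2 - 1*6)*(-4) = 3 + (-2 - 6)*(-4) = 3 - 8*(-4) = 3 + 32 = 35)
B(K) = 9*K (B(K) = 5*K + 4*K = 9*K)
B(-3)*(133 + O) = (9*(-3))*(133 + 35) = -27*168 = -4536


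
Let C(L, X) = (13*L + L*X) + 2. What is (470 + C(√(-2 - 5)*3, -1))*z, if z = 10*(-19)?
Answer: -89680 - 6840*I*√7 ≈ -89680.0 - 18097.0*I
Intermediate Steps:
C(L, X) = 2 + 13*L + L*X
z = -190
(470 + C(√(-2 - 5)*3, -1))*z = (470 + (2 + 13*(√(-2 - 5)*3) + (√(-2 - 5)*3)*(-1)))*(-190) = (470 + (2 + 13*(√(-7)*3) + (√(-7)*3)*(-1)))*(-190) = (470 + (2 + 13*((I*√7)*3) + ((I*√7)*3)*(-1)))*(-190) = (470 + (2 + 13*(3*I*√7) + (3*I*√7)*(-1)))*(-190) = (470 + (2 + 39*I*√7 - 3*I*√7))*(-190) = (470 + (2 + 36*I*√7))*(-190) = (472 + 36*I*√7)*(-190) = -89680 - 6840*I*√7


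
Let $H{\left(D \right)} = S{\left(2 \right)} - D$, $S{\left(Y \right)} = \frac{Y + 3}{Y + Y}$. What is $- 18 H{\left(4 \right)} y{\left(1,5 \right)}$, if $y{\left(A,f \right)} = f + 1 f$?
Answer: $495$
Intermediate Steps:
$S{\left(Y \right)} = \frac{3 + Y}{2 Y}$
$y{\left(A,f \right)} = 2 f$ ($y{\left(A,f \right)} = f + f = 2 f$)
$H{\left(D \right)} = \frac{5}{4} - D$ ($H{\left(D \right)} = \frac{3 + 2}{2 \cdot 2} - D = \frac{1}{2} \cdot \frac{1}{2} \cdot 5 - D = \frac{5}{4} - D$)
$- 18 H{\left(4 \right)} y{\left(1,5 \right)} = - 18 \left(\frac{5}{4} - 4\right) 2 \cdot 5 = - 18 \left(\frac{5}{4} - 4\right) 10 = \left(-18\right) \left(- \frac{11}{4}\right) 10 = \frac{99}{2} \cdot 10 = 495$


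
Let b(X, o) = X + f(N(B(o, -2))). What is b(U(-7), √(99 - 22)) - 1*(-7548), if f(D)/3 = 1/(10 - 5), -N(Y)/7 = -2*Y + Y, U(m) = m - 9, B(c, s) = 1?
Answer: 37663/5 ≈ 7532.6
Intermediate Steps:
U(m) = -9 + m
N(Y) = 7*Y (N(Y) = -7*(-2*Y + Y) = -(-7)*Y = 7*Y)
f(D) = ⅗ (f(D) = 3/(10 - 5) = 3/5 = 3*(⅕) = ⅗)
b(X, o) = ⅗ + X (b(X, o) = X + ⅗ = ⅗ + X)
b(U(-7), √(99 - 22)) - 1*(-7548) = (⅗ + (-9 - 7)) - 1*(-7548) = (⅗ - 16) + 7548 = -77/5 + 7548 = 37663/5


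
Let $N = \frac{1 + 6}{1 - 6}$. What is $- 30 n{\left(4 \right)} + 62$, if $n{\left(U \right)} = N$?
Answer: $104$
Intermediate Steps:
$N = - \frac{7}{5}$ ($N = \frac{7}{-5} = 7 \left(- \frac{1}{5}\right) = - \frac{7}{5} \approx -1.4$)
$n{\left(U \right)} = - \frac{7}{5}$
$- 30 n{\left(4 \right)} + 62 = \left(-30\right) \left(- \frac{7}{5}\right) + 62 = 42 + 62 = 104$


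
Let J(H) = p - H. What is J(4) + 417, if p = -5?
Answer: 408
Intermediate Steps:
J(H) = -5 - H
J(4) + 417 = (-5 - 1*4) + 417 = (-5 - 4) + 417 = -9 + 417 = 408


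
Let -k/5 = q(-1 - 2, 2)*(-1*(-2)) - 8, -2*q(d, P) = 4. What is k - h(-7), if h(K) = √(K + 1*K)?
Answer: 60 - I*√14 ≈ 60.0 - 3.7417*I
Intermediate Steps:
q(d, P) = -2 (q(d, P) = -½*4 = -2)
h(K) = √2*√K (h(K) = √(K + K) = √(2*K) = √2*√K)
k = 60 (k = -5*(-(-2)*(-2) - 8) = -5*(-2*2 - 8) = -5*(-4 - 8) = -5*(-12) = 60)
k - h(-7) = 60 - √2*√(-7) = 60 - √2*I*√7 = 60 - I*√14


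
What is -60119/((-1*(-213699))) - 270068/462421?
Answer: -85513549631/98818905279 ≈ -0.86536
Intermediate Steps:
-60119/((-1*(-213699))) - 270068/462421 = -60119/213699 - 270068*1/462421 = -60119*1/213699 - 270068/462421 = -60119/213699 - 270068/462421 = -85513549631/98818905279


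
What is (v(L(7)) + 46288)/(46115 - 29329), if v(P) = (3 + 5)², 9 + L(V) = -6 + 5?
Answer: 23176/8393 ≈ 2.7613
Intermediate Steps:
L(V) = -10 (L(V) = -9 + (-6 + 5) = -9 - 1 = -10)
v(P) = 64 (v(P) = 8² = 64)
(v(L(7)) + 46288)/(46115 - 29329) = (64 + 46288)/(46115 - 29329) = 46352/16786 = 46352*(1/16786) = 23176/8393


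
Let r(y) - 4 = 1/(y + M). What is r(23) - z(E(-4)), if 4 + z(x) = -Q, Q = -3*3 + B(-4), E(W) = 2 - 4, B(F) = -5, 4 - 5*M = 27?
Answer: -547/92 ≈ -5.9456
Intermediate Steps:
M = -23/5 (M = ⅘ - ⅕*27 = ⅘ - 27/5 = -23/5 ≈ -4.6000)
E(W) = -2
Q = -14 (Q = -3*3 - 5 = -9 - 5 = -14)
r(y) = 4 + 1/(-23/5 + y) (r(y) = 4 + 1/(y - 23/5) = 4 + 1/(-23/5 + y))
z(x) = 10 (z(x) = -4 - 1*(-14) = -4 + 14 = 10)
r(23) - z(E(-4)) = (-87 + 20*23)/(-23 + 5*23) - 1*10 = (-87 + 460)/(-23 + 115) - 10 = 373/92 - 10 = -547/92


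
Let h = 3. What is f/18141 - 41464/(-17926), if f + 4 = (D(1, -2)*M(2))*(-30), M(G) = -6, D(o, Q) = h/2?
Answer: 378483370/162597783 ≈ 2.3277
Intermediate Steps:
D(o, Q) = 3/2
f = 266 (f = -4 + ((3/2)*(-6))*(-30) = -4 - 9*(-30) = -4 + 270 = 266)
f/18141 - 41464/(-17926) = 266/18141 - 41464/(-17926) = 266*(1/18141) - 41464*(-1/17926) = 266/18141 + 20732/8963 = 378483370/162597783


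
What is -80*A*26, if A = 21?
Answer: -43680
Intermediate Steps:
-80*A*26 = -80*21*26 = -1680*26 = -43680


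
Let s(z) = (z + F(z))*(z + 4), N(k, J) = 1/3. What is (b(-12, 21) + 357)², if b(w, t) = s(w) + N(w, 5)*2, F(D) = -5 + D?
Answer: 3129361/9 ≈ 3.4771e+5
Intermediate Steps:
N(k, J) = ⅓
s(z) = (-5 + 2*z)*(4 + z) (s(z) = (z + (-5 + z))*(z + 4) = (-5 + 2*z)*(4 + z))
b(w, t) = -58/3 + 2*w² + 3*w (b(w, t) = (-20 + 2*w² + 3*w) + (⅓)*2 = (-20 + 2*w² + 3*w) + ⅔ = -58/3 + 2*w² + 3*w)
(b(-12, 21) + 357)² = ((-58/3 + 2*(-12)² + 3*(-12)) + 357)² = ((-58/3 + 2*144 - 36) + 357)² = ((-58/3 + 288 - 36) + 357)² = (698/3 + 357)² = (1769/3)² = 3129361/9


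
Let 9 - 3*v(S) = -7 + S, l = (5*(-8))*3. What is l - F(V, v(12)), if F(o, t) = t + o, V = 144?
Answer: -796/3 ≈ -265.33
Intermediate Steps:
l = -120 (l = -40*3 = -120)
v(S) = 16/3 - S/3 (v(S) = 3 - (-7 + S)/3 = 3 + (7/3 - S/3) = 16/3 - S/3)
F(o, t) = o + t
l - F(V, v(12)) = -120 - (144 + (16/3 - 1/3*12)) = -120 - (144 + (16/3 - 4)) = -120 - (144 + 4/3) = -120 - 1*436/3 = -120 - 436/3 = -796/3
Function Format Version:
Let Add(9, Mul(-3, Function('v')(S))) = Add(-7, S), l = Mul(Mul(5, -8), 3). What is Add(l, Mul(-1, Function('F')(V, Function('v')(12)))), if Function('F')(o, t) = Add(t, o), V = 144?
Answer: Rational(-796, 3) ≈ -265.33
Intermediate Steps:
l = -120 (l = Mul(-40, 3) = -120)
Function('v')(S) = Add(Rational(16, 3), Mul(Rational(-1, 3), S)) (Function('v')(S) = Add(3, Mul(Rational(-1, 3), Add(-7, S))) = Add(3, Add(Rational(7, 3), Mul(Rational(-1, 3), S))) = Add(Rational(16, 3), Mul(Rational(-1, 3), S)))
Function('F')(o, t) = Add(o, t)
Add(l, Mul(-1, Function('F')(V, Function('v')(12)))) = Add(-120, Mul(-1, Add(144, Add(Rational(16, 3), Mul(Rational(-1, 3), 12))))) = Add(-120, Mul(-1, Add(144, Add(Rational(16, 3), -4)))) = Add(-120, Mul(-1, Add(144, Rational(4, 3)))) = Add(-120, Mul(-1, Rational(436, 3))) = Add(-120, Rational(-436, 3)) = Rational(-796, 3)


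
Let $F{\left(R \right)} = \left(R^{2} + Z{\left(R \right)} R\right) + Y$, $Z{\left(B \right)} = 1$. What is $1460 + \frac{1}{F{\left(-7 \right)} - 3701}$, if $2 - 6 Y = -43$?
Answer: $\frac{10662378}{7303} \approx 1460.0$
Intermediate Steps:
$Y = \frac{15}{2}$ ($Y = \frac{1}{3} - - \frac{43}{6} = \frac{1}{3} + \frac{43}{6} = \frac{15}{2} \approx 7.5$)
$F{\left(R \right)} = \frac{15}{2} + R + R^{2}$ ($F{\left(R \right)} = \left(R^{2} + 1 R\right) + \frac{15}{2} = \left(R^{2} + R\right) + \frac{15}{2} = \left(R + R^{2}\right) + \frac{15}{2} = \frac{15}{2} + R + R^{2}$)
$1460 + \frac{1}{F{\left(-7 \right)} - 3701} = 1460 + \frac{1}{\left(\frac{15}{2} - 7 + \left(-7\right)^{2}\right) - 3701} = 1460 + \frac{1}{\left(\frac{15}{2} - 7 + 49\right) - 3701} = 1460 + \frac{1}{\frac{99}{2} - 3701} = 1460 + \frac{1}{- \frac{7303}{2}} = 1460 - \frac{2}{7303} = \frac{10662378}{7303}$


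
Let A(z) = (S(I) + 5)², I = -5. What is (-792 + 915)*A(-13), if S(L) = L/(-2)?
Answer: 27675/4 ≈ 6918.8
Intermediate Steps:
S(L) = -L/2 (S(L) = L*(-½) = -L/2)
A(z) = 225/4 (A(z) = (-½*(-5) + 5)² = (5/2 + 5)² = (15/2)² = 225/4)
(-792 + 915)*A(-13) = (-792 + 915)*(225/4) = 123*(225/4) = 27675/4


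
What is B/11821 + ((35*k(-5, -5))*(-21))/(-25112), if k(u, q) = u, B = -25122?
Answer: -674305839/296848952 ≈ -2.2715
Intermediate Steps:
B/11821 + ((35*k(-5, -5))*(-21))/(-25112) = -25122/11821 + ((35*(-5))*(-21))/(-25112) = -25122*1/11821 - 175*(-21)*(-1/25112) = -25122/11821 + 3675*(-1/25112) = -25122/11821 - 3675/25112 = -674305839/296848952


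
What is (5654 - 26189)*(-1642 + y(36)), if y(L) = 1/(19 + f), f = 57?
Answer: 2562583185/76 ≈ 3.3718e+7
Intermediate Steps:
y(L) = 1/76 (y(L) = 1/(19 + 57) = 1/76)
(5654 - 26189)*(-1642 + y(36)) = (5654 - 26189)*(-1642 + 1/76) = -20535*(-124791/76) = 2562583185/76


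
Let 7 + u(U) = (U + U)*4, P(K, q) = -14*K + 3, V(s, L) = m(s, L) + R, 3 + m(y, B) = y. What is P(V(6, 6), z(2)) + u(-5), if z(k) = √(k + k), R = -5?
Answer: -16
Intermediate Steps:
m(y, B) = -3 + y
z(k) = √2*√k (z(k) = √(2*k) = √2*√k)
V(s, L) = -8 + s (V(s, L) = (-3 + s) - 5 = -8 + s)
P(K, q) = 3 - 14*K
u(U) = -7 + 8*U (u(U) = -7 + (U + U)*4 = -7 + (2*U)*4 = -7 + 8*U)
P(V(6, 6), z(2)) + u(-5) = (3 - 14*(-8 + 6)) + (-7 + 8*(-5)) = (3 - 14*(-2)) + (-7 - 40) = (3 + 28) - 47 = 31 - 47 = -16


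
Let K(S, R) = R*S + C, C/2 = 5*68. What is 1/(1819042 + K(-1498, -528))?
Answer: 1/2610666 ≈ 3.8304e-7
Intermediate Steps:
C = 680 (C = 2*(5*68) = 2*340 = 680)
K(S, R) = 680 + R*S (K(S, R) = R*S + 680 = 680 + R*S)
1/(1819042 + K(-1498, -528)) = 1/(1819042 + (680 - 528*(-1498))) = 1/(1819042 + (680 + 790944)) = 1/(1819042 + 791624) = 1/2610666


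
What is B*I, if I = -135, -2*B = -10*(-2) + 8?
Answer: 1890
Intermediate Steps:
B = -14 (B = -(-10*(-2) + 8)/2 = -(20 + 8)/2 = -1/2*28 = -14)
B*I = -14*(-135) = 1890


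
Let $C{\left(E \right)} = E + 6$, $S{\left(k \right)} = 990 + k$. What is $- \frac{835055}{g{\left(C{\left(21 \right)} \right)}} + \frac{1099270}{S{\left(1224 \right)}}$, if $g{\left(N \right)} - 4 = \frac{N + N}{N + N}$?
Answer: $- \frac{184331542}{1107} \approx -1.6651 \cdot 10^{5}$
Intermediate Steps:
$C{\left(E \right)} = 6 + E$
$g{\left(N \right)} = 5$ ($g{\left(N \right)} = 4 + \frac{N + N}{N + N} = 4 + \frac{2 N}{2 N} = 4 + 2 N \frac{1}{2 N} = 4 + 1 = 5$)
$- \frac{835055}{g{\left(C{\left(21 \right)} \right)}} + \frac{1099270}{S{\left(1224 \right)}} = - \frac{835055}{5} + \frac{1099270}{990 + 1224} = \left(-835055\right) \frac{1}{5} + \frac{1099270}{2214} = -167011 + 1099270 \cdot \frac{1}{2214} = -167011 + \frac{549635}{1107} = - \frac{184331542}{1107}$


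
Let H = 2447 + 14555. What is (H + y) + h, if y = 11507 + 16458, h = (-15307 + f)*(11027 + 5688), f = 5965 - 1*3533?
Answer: -215160658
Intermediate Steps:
f = 2432 (f = 5965 - 3533 = 2432)
h = -215205625 (h = (-15307 + 2432)*(11027 + 5688) = -12875*16715 = -215205625)
H = 17002
y = 27965
(H + y) + h = (17002 + 27965) - 215205625 = 44967 - 215205625 = -215160658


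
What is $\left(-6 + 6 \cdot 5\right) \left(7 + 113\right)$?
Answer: $2880$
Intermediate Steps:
$\left(-6 + 6 \cdot 5\right) \left(7 + 113\right) = \left(-6 + 30\right) 120 = 24 \cdot 120 = 2880$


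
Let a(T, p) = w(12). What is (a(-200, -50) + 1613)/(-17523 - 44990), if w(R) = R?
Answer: -1625/62513 ≈ -0.025995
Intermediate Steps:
a(T, p) = 12
(a(-200, -50) + 1613)/(-17523 - 44990) = (12 + 1613)/(-17523 - 44990) = 1625/(-62513) = 1625*(-1/62513) = -1625/62513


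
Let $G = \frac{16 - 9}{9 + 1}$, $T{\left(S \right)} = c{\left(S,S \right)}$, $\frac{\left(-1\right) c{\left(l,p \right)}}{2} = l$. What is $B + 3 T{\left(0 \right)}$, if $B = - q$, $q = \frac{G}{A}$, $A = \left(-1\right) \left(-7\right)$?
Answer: $- \frac{1}{10} \approx -0.1$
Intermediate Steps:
$c{\left(l,p \right)} = - 2 l$
$A = 7$
$T{\left(S \right)} = - 2 S$
$G = \frac{7}{10} \approx 0.7$
$q = \frac{1}{10}$ ($q = \frac{7}{10 \cdot 7} = \frac{7}{10} \cdot \frac{1}{7} = \frac{1}{10} \approx 0.1$)
$B = - \frac{1}{10}$ ($B = \left(-1\right) \frac{1}{10} = - \frac{1}{10} \approx -0.1$)
$B + 3 T{\left(0 \right)} = - \frac{1}{10} + 3 \left(\left(-2\right) 0\right) = - \frac{1}{10} + 3 \cdot 0 = - \frac{1}{10} + 0 = - \frac{1}{10}$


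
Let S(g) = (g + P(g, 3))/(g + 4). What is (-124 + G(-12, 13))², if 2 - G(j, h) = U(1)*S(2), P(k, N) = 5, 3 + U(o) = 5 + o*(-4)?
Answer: 128881/9 ≈ 14320.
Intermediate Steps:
U(o) = 2 - 4*o (U(o) = -3 + (5 + o*(-4)) = -3 + (5 - 4*o) = 2 - 4*o)
S(g) = (5 + g)/(4 + g) (S(g) = (g + 5)/(g + 4) = (5 + g)/(4 + g))
G(j, h) = 13/3 (G(j, h) = 2 - (2 - 4*1)*(5 + 2)/(4 + 2) = 2 - (2 - 4)*7/6 = 2 - (-2)*(⅙)*7 = 2 - (-2)*7/6 = 2 - 1*(-7/3) = 2 + 7/3 = 13/3)
(-124 + G(-12, 13))² = (-124 + 13/3)² = (-359/3)² = 128881/9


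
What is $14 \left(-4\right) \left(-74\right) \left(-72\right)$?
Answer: $-298368$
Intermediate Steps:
$14 \left(-4\right) \left(-74\right) \left(-72\right) = \left(-56\right) \left(-74\right) \left(-72\right) = 4144 \left(-72\right) = -298368$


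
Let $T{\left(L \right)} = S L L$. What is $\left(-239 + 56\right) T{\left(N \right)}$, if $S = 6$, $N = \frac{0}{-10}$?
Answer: $0$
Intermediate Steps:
$N = 0$ ($N = 0 \left(- \frac{1}{10}\right) = 0$)
$T{\left(L \right)} = 6 L^{2}$ ($T{\left(L \right)} = 6 L L = 6 L^{2}$)
$\left(-239 + 56\right) T{\left(N \right)} = \left(-239 + 56\right) 6 \cdot 0^{2} = - 183 \cdot 6 \cdot 0 = \left(-183\right) 0 = 0$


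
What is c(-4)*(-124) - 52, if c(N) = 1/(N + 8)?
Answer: -83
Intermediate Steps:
c(N) = 1/(8 + N)
c(-4)*(-124) - 52 = -124/(8 - 4) - 52 = -124/4 - 52 = (¼)*(-124) - 52 = -31 - 52 = -83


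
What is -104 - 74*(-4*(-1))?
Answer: -400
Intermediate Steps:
-104 - 74*(-4*(-1)) = -104 - 296 = -400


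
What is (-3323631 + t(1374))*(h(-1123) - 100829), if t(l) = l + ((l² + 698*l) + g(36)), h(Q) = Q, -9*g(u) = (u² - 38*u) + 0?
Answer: 48459926592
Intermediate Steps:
g(u) = -u²/9 + 38*u/9 (g(u) = -((u² - 38*u) + 0)/9 = -(u² - 38*u)/9 = -u²/9 + 38*u/9)
t(l) = 8 + l² + 699*l (t(l) = l + ((l² + 698*l) + (⅑)*36*(38 - 1*36)) = l + ((l² + 698*l) + (⅑)*36*(38 - 36)) = l + ((l² + 698*l) + (⅑)*36*2) = l + ((l² + 698*l) + 8) = l + (8 + l² + 698*l) = 8 + l² + 699*l)
(-3323631 + t(1374))*(h(-1123) - 100829) = (-3323631 + (8 + 1374² + 699*1374))*(-1123 - 100829) = (-3323631 + (8 + 1887876 + 960426))*(-101952) = (-3323631 + 2848310)*(-101952) = -475321*(-101952) = 48459926592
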